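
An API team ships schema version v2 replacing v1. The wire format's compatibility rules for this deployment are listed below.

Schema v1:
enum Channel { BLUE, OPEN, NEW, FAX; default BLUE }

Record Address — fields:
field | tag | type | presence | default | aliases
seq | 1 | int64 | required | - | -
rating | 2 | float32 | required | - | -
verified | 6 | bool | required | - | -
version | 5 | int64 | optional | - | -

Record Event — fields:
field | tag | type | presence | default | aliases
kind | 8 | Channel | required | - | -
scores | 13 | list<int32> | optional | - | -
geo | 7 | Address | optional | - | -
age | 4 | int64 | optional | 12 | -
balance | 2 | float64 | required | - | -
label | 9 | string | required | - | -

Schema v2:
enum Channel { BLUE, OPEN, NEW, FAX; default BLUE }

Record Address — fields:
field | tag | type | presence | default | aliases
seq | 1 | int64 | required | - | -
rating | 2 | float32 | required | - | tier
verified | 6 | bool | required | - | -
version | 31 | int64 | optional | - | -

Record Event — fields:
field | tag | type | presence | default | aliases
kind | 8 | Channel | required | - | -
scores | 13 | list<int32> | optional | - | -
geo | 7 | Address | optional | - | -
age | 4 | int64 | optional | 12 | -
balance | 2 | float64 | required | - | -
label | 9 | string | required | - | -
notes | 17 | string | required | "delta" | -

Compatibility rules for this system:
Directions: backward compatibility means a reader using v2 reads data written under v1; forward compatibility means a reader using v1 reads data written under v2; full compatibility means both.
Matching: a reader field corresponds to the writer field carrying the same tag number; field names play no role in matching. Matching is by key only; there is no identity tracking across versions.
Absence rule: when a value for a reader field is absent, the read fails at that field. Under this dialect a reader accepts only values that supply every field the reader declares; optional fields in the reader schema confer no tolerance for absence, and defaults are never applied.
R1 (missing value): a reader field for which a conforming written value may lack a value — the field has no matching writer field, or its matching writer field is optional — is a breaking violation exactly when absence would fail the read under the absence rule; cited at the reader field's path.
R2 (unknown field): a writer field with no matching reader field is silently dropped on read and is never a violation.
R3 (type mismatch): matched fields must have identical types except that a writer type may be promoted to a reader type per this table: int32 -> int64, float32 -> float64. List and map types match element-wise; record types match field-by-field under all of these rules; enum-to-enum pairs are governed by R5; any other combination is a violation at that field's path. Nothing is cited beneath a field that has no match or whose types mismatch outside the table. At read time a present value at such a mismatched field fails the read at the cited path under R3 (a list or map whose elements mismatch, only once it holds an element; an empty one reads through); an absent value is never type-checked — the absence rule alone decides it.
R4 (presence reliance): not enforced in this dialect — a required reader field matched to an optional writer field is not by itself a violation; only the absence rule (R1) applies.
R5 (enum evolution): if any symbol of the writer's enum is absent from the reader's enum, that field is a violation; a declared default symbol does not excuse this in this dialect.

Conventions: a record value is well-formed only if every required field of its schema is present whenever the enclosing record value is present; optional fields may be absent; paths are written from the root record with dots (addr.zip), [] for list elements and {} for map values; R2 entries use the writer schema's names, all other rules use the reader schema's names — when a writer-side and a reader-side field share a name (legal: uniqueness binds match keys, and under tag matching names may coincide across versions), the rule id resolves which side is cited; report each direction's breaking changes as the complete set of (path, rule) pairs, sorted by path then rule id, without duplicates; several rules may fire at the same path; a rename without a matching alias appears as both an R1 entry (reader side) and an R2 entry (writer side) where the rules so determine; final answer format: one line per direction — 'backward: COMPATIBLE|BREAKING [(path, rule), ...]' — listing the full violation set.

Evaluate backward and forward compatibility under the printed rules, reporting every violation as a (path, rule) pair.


arrows below run writer -> reader for Event
backward analysis of Event with v2 as reader and v1 as writer:
  Channel -> Channel, writer required: kind aligns to kind
  list<int32> -> list<int32>, writer optional: scores aligns to scores
  Address -> Address, writer optional: geo aligns to geo
  int64 -> int64, writer optional: age aligns to age
  float64 -> float64, writer required: balance aligns to balance
  string -> string, writer required: label aligns to label
  no writer field matches reader notes
  int64 -> int64, writer required: geo.seq aligns to geo.seq
  float32 -> float32, writer required: geo.rating aligns to geo.rating
  bool -> bool, writer required: geo.verified aligns to geo.verified
  no writer field matches reader geo.version
  leftover writer field: geo.version
  R1 fires at age
  R1 fires at geo
  R1 fires at geo.version
  R1 fires at notes
  R1 fires at scores
  backward on Event therefore BREAKING (5)
forward analysis of Event with v1 as reader and v2 as writer:
  Channel -> Channel, writer required: kind aligns to kind
  list<int32> -> list<int32>, writer optional: scores aligns to scores
  Address -> Address, writer optional: geo aligns to geo
  int64 -> int64, writer optional: age aligns to age
  float64 -> float64, writer required: balance aligns to balance
  string -> string, writer required: label aligns to label
  leftover writer field: notes
  int64 -> int64, writer required: geo.seq aligns to geo.seq
  float32 -> float32, writer required: geo.rating aligns to geo.rating
  bool -> bool, writer required: geo.verified aligns to geo.verified
  no writer field matches reader geo.version
  leftover writer field: geo.version
  R1 fires at age
  R1 fires at geo
  R1 fires at geo.version
  R1 fires at scores
  forward on Event therefore BREAKING (4)

backward: BREAKING [(age, R1), (geo, R1), (geo.version, R1), (notes, R1), (scores, R1)]; forward: BREAKING [(age, R1), (geo, R1), (geo.version, R1), (scores, R1)]


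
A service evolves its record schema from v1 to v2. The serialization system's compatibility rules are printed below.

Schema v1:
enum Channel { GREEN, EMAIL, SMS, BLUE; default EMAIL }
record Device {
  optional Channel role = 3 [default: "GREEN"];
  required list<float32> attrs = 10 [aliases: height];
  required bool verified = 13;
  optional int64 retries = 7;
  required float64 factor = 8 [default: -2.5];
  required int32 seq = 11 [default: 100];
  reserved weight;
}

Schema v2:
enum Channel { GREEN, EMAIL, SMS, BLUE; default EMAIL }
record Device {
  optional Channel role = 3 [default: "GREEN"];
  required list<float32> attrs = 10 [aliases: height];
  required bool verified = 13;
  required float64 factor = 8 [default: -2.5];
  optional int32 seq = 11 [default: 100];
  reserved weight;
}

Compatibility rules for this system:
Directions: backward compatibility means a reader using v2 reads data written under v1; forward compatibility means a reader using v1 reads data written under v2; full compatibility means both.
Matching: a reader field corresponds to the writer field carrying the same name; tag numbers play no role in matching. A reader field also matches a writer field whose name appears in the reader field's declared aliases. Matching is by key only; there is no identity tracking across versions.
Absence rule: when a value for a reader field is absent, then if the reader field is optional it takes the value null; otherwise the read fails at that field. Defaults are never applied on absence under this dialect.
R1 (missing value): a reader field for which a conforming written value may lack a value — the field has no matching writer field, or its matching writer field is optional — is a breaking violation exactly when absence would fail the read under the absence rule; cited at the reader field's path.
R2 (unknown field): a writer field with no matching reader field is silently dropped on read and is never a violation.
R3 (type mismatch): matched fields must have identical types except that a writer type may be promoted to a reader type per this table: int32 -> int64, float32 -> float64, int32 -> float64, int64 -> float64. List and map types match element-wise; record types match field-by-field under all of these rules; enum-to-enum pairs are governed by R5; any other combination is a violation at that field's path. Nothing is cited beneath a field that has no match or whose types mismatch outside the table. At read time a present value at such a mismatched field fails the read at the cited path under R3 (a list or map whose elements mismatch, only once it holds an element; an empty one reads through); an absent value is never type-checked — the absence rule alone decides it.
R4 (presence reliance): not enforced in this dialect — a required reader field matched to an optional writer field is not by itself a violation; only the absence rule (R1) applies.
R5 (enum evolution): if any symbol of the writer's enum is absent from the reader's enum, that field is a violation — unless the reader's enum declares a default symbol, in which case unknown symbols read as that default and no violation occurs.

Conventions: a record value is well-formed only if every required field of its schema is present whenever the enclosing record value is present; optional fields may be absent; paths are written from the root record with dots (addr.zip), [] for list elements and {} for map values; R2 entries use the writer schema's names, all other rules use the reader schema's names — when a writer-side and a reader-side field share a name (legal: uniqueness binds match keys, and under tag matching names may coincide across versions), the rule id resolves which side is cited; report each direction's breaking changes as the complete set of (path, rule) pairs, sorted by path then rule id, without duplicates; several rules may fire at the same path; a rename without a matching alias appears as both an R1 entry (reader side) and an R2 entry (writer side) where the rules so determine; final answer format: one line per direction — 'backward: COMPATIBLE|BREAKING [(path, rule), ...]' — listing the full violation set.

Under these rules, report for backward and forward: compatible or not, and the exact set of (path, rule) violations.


the writer's type comes first in each Device pair
backward on Device — v2 reading data written by v1:
  Channel -> Channel, writer optional: role aligns to role
  list<float32> -> list<float32>, writer required: attrs aligns to attrs
  bool -> bool, writer required: verified aligns to verified
  float64 -> float64, writer required: factor aligns to factor
  int32 -> int32, writer required: seq aligns to seq
  writer retries: unknown to reader
  => backward verdict for Device: COMPATIBLE, no violations
forward on Device — v1 reading data written by v2:
  Channel -> Channel, writer optional: role aligns to role
  list<float32> -> list<float32>, writer required: attrs aligns to attrs
  bool -> bool, writer required: verified aligns to verified
  no writer field matches reader retries
  float64 -> float64, writer required: factor aligns to factor
  int32 -> int32, writer optional: seq aligns to seq
  rule R1 violated at seq
  => 1 violation(s): forward is BREAKING for Device

backward: COMPATIBLE []; forward: BREAKING [(seq, R1)]


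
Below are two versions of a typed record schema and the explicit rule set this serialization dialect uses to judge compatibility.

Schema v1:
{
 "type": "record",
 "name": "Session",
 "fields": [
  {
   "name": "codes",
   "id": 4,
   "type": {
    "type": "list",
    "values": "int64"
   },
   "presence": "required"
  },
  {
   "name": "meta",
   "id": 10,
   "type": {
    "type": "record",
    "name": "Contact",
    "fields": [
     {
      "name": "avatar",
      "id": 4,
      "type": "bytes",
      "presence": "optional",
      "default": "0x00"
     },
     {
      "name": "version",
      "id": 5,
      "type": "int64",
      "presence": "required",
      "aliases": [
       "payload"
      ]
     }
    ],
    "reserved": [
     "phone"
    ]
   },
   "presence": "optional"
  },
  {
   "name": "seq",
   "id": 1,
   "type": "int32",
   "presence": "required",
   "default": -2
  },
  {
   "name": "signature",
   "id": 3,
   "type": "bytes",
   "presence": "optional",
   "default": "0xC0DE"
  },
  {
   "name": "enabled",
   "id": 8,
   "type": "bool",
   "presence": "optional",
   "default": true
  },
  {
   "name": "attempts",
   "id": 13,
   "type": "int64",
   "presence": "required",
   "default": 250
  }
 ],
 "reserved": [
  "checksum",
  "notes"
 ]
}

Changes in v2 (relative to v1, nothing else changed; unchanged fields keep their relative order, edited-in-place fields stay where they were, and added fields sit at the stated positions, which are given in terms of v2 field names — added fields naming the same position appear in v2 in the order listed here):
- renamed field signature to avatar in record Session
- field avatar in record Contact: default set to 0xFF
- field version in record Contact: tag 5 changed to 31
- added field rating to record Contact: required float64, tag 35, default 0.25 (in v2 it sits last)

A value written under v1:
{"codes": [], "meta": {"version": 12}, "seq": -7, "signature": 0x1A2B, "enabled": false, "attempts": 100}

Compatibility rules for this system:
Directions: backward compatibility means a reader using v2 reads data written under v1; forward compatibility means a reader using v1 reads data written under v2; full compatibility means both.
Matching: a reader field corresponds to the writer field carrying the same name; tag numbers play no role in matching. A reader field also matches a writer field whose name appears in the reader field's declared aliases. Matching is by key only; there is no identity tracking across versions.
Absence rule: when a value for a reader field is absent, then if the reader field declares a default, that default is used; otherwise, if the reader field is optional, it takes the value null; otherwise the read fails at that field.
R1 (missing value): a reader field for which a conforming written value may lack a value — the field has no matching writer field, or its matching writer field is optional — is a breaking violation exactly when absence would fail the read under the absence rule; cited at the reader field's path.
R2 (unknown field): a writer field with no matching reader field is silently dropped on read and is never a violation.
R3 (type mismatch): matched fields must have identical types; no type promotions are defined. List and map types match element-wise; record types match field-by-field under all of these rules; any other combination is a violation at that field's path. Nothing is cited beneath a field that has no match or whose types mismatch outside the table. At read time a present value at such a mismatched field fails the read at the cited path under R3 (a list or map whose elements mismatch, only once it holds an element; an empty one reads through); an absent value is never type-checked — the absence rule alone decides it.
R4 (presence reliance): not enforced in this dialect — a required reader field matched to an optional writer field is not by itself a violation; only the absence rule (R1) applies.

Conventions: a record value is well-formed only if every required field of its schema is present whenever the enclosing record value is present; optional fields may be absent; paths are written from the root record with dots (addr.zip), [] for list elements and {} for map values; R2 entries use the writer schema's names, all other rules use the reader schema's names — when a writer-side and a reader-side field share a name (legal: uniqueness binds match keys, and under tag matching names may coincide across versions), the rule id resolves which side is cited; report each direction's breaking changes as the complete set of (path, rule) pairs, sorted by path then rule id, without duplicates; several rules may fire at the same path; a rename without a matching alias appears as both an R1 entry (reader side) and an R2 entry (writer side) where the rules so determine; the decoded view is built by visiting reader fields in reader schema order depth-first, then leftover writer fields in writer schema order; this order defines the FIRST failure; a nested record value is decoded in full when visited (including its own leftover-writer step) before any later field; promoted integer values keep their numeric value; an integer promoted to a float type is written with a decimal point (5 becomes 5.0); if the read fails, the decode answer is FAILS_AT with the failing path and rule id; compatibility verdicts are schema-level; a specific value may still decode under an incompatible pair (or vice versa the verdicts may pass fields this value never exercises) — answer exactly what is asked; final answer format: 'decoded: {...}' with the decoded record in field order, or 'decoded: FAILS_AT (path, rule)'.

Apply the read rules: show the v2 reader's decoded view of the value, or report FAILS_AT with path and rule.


each type pair in Session: writer, then reader
decode walk for Session under reader schema v2:
  codes := []
  meta.avatar := 0xFF (missing; default applied)
  meta.version := 12
  meta.rating := 0.25 (missing; default applied)
  seq := -7
  avatar := 0xC0DE (missing; default applied)
  enabled := false
  attempts := 100
  writer signature: no reader field; dropped
  => decoded: {"codes": [], "meta": {"avatar": 0xFF, "version": 12, "rating": 0.25}, "seq": -7, "avatar": 0xC0DE, "enabled": false, "attempts": 100}
diffs on Session not affecting the asked answer:
  field version in record Contact: tag 5 changed to 31 -> fires no rule on Session under this dialect and leaves the result unchanged

decoded: {"codes": [], "meta": {"avatar": 0xFF, "version": 12, "rating": 0.25}, "seq": -7, "avatar": 0xC0DE, "enabled": false, "attempts": 100}


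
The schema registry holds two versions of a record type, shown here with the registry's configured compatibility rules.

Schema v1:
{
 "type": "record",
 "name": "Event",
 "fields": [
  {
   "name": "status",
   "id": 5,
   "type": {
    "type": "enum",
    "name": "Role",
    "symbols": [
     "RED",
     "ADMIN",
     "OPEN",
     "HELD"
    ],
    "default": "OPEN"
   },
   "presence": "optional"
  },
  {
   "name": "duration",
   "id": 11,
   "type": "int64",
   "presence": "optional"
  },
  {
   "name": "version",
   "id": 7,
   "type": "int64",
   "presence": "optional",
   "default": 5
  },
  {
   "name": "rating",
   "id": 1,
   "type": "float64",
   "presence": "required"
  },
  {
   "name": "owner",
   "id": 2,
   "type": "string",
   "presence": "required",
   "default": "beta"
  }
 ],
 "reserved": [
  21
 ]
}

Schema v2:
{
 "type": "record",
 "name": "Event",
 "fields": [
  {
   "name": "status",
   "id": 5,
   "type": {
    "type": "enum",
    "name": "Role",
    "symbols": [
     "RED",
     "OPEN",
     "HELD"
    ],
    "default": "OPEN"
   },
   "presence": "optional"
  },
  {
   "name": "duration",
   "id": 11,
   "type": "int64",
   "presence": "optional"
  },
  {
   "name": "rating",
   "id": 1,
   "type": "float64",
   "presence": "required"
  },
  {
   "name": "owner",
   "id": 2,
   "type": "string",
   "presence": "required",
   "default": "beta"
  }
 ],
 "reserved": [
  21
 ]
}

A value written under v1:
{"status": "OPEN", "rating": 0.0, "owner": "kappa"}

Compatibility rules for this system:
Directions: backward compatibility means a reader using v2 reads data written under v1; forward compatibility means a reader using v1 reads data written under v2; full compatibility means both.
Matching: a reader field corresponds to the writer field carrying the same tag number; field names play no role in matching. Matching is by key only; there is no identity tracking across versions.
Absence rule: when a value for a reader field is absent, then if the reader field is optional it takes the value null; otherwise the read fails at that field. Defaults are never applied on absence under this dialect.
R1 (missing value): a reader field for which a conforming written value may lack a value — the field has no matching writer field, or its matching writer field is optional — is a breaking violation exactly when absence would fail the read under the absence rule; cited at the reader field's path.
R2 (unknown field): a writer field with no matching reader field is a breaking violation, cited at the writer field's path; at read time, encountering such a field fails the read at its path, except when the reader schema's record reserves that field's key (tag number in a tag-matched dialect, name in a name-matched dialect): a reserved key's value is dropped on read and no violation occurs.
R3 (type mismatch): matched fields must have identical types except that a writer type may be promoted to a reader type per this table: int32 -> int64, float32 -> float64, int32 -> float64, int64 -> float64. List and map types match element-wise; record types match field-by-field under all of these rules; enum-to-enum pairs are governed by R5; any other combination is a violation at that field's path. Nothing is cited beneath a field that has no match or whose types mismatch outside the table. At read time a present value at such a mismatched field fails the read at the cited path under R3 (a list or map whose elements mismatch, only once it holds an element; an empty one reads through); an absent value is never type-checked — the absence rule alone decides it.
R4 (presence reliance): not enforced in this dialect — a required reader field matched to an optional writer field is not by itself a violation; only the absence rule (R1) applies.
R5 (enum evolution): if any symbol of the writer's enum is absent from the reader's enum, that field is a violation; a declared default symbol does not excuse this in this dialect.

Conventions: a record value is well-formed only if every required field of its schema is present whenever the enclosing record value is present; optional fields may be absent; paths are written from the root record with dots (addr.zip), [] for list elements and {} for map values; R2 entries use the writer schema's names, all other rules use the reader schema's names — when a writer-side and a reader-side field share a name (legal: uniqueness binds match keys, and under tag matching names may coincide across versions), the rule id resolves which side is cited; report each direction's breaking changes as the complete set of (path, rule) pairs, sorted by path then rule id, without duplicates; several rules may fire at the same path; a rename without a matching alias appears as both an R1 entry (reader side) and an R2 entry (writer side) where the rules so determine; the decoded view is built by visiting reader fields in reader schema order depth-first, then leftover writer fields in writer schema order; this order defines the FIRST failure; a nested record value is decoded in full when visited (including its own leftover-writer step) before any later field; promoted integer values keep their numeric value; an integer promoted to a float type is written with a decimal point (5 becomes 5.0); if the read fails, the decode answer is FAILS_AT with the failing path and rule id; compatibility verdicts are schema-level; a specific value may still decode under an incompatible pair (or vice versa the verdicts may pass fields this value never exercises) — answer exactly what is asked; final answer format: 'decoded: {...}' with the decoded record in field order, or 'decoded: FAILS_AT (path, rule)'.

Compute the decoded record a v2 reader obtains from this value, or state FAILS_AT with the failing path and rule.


decoded: {"status": "OPEN", "duration": null, "rating": 0.0, "owner": "kappa"}

each type pair in Event: writer, then reader
decode (reader v2):
  status := "OPEN"
  duration := null (absent, optional -> null)
  rating := 0.0
  owner := "kappa"
  => decoded: {"status": "OPEN", "duration": null, "rating": 0.0, "owner": "kappa"}
diffs on Event not affecting the asked answer:
  enum Role (field status in record Event): symbol ADMIN removed -> schema-level compatibility only; this Event value's decode is unchanged


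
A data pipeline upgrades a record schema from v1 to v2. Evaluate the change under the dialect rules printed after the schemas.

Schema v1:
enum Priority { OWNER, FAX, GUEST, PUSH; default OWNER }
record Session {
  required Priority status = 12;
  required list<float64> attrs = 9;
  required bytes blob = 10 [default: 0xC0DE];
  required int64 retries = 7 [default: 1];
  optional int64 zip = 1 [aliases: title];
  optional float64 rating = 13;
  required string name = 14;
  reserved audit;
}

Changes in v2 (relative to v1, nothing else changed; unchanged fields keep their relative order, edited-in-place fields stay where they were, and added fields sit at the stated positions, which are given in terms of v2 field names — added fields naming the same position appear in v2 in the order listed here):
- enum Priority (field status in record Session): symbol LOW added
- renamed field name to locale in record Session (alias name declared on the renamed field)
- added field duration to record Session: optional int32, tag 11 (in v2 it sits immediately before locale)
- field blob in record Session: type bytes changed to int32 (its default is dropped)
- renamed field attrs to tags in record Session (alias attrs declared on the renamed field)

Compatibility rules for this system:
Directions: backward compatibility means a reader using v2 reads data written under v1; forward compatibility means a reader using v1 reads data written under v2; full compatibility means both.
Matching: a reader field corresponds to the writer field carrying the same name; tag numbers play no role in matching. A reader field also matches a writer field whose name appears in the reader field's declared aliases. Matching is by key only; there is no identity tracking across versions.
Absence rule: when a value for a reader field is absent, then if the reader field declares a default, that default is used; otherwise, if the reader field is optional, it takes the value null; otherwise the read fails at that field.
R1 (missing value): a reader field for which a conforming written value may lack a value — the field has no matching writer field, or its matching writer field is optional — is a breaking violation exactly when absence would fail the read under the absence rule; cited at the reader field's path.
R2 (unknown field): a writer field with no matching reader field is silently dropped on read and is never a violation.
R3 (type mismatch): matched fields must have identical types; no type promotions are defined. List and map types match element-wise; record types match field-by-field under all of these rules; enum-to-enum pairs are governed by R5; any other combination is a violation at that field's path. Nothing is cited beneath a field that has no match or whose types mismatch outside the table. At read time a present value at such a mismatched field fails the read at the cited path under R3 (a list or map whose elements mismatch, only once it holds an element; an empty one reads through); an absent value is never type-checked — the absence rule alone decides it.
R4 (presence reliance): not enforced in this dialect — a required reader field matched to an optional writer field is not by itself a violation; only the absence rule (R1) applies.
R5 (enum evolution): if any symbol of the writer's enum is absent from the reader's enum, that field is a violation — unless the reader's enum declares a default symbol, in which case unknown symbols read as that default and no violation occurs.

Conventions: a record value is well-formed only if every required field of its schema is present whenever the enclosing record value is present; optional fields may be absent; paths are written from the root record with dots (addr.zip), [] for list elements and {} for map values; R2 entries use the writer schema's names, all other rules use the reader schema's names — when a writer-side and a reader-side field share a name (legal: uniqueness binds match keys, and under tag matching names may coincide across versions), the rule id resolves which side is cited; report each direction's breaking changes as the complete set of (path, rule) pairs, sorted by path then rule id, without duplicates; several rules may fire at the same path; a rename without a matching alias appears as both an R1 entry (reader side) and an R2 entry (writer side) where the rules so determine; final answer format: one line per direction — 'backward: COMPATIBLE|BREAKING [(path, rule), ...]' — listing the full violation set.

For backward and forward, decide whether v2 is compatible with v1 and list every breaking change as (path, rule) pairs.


arrows below run writer -> reader for Session
backward pass over Session, reader schema v2, writer schema v1:
  status <- status (Priority -> Priority, writer required)
  tags <- attrs (list<float64> -> list<float64>, writer required)
  blob <- blob (bytes -> int32, writer required)
  retries <- retries (int64 -> int64, writer required)
  zip <- zip (int64 -> int64, writer optional)
  rating <- rating (float64 -> float64, writer optional)
  duration: no writer match
  locale <- name (string -> string, writer required)
  rule R3 violated at blob
  => 1 violation(s): backward is BREAKING for Session
forward pass over Session, reader schema v1, writer schema v2:
  status <- status (Priority -> Priority, writer required)
  attrs: no writer match
  blob <- blob (int32 -> bytes, writer required)
  retries <- retries (int64 -> int64, writer required)
  zip <- zip (int64 -> int64, writer optional)
  rating <- rating (float64 -> float64, writer optional)
  name: no writer match
  writer field tags has no reader counterpart
  writer field duration has no reader counterpart
  writer field locale has no reader counterpart
  rule R1 violated at attrs
  rule R3 violated at blob
  rule R1 violated at name
  => 3 violation(s): forward is BREAKING for Session

backward: BREAKING [(blob, R3)]; forward: BREAKING [(attrs, R1), (blob, R3), (name, R1)]


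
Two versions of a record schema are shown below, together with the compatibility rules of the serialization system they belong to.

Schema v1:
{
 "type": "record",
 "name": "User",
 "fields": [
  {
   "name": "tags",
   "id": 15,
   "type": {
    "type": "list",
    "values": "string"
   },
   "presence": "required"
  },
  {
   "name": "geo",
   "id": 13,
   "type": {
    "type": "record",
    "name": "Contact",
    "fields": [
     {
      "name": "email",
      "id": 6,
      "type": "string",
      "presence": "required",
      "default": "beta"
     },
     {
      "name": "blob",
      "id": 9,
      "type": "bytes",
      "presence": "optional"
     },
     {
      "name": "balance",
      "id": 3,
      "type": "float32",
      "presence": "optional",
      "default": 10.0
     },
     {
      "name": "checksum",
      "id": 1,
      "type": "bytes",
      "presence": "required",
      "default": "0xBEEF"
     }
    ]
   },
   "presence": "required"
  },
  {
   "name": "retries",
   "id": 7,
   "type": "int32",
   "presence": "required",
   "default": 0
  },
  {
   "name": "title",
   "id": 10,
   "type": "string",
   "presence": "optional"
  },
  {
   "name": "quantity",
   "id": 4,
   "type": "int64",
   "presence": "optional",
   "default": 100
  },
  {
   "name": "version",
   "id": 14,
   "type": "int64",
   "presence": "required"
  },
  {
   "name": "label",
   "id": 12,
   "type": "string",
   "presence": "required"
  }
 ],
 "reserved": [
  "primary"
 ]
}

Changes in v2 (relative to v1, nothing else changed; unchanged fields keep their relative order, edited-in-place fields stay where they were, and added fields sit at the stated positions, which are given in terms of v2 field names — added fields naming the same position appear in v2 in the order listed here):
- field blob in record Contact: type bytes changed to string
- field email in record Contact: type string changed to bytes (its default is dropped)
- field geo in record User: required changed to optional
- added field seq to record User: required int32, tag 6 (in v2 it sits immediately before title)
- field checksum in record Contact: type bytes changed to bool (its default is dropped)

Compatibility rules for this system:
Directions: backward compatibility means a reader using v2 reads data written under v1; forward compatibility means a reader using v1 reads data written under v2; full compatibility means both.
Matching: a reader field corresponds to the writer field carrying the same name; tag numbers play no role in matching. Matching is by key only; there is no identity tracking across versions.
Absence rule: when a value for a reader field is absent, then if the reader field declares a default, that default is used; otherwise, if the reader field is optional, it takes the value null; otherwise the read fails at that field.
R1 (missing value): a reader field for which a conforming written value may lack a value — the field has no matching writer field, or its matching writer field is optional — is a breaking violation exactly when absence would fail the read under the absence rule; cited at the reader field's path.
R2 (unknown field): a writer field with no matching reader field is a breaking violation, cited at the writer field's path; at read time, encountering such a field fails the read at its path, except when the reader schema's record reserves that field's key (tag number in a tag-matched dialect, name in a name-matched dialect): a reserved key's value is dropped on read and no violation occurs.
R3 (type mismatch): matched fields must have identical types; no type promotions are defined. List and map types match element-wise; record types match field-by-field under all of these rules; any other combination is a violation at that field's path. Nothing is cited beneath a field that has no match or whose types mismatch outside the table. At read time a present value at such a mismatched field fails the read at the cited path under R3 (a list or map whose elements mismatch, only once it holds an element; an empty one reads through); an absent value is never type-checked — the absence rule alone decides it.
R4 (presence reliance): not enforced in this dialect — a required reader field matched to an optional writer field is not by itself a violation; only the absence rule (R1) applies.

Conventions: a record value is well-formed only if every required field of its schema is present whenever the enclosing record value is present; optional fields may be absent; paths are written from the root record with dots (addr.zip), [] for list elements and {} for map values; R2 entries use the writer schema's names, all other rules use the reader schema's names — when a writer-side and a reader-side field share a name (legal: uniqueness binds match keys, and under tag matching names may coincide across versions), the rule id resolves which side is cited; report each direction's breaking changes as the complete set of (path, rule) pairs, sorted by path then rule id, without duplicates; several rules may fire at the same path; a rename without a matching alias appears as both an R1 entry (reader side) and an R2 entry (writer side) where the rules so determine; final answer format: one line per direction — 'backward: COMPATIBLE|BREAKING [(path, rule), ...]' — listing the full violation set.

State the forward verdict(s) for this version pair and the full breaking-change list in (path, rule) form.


forward: BREAKING [(geo, R1), (geo.blob, R3), (geo.checksum, R3), (geo.email, R3), (seq, R2)]

the writer's type comes first in each User pair
forward for User (reader v1, writer v2):
  tags <- tags (list<string> -> list<string>, writer required)
  geo <- geo (Contact -> Contact, writer optional)
  retries <- retries (int32 -> int32, writer required)
  title <- title (string -> string, writer optional)
  quantity <- quantity (int64 -> int64, writer optional)
  version <- version (int64 -> int64, writer required)
  label <- label (string -> string, writer required)
  writer field seq has no reader counterpart
  geo.email <- geo.email (bytes -> string, writer required)
  geo.blob <- geo.blob (string -> bytes, writer optional)
  geo.balance <- geo.balance (float32 -> float32, writer optional)
  geo.checksum <- geo.checksum (bool -> bytes, writer required)
  rule R1 violated at geo
  rule R3 violated at geo.blob
  rule R3 violated at geo.checksum
  rule R3 violated at geo.email
  rule R2 violated at seq
  forward on User therefore BREAKING (5)


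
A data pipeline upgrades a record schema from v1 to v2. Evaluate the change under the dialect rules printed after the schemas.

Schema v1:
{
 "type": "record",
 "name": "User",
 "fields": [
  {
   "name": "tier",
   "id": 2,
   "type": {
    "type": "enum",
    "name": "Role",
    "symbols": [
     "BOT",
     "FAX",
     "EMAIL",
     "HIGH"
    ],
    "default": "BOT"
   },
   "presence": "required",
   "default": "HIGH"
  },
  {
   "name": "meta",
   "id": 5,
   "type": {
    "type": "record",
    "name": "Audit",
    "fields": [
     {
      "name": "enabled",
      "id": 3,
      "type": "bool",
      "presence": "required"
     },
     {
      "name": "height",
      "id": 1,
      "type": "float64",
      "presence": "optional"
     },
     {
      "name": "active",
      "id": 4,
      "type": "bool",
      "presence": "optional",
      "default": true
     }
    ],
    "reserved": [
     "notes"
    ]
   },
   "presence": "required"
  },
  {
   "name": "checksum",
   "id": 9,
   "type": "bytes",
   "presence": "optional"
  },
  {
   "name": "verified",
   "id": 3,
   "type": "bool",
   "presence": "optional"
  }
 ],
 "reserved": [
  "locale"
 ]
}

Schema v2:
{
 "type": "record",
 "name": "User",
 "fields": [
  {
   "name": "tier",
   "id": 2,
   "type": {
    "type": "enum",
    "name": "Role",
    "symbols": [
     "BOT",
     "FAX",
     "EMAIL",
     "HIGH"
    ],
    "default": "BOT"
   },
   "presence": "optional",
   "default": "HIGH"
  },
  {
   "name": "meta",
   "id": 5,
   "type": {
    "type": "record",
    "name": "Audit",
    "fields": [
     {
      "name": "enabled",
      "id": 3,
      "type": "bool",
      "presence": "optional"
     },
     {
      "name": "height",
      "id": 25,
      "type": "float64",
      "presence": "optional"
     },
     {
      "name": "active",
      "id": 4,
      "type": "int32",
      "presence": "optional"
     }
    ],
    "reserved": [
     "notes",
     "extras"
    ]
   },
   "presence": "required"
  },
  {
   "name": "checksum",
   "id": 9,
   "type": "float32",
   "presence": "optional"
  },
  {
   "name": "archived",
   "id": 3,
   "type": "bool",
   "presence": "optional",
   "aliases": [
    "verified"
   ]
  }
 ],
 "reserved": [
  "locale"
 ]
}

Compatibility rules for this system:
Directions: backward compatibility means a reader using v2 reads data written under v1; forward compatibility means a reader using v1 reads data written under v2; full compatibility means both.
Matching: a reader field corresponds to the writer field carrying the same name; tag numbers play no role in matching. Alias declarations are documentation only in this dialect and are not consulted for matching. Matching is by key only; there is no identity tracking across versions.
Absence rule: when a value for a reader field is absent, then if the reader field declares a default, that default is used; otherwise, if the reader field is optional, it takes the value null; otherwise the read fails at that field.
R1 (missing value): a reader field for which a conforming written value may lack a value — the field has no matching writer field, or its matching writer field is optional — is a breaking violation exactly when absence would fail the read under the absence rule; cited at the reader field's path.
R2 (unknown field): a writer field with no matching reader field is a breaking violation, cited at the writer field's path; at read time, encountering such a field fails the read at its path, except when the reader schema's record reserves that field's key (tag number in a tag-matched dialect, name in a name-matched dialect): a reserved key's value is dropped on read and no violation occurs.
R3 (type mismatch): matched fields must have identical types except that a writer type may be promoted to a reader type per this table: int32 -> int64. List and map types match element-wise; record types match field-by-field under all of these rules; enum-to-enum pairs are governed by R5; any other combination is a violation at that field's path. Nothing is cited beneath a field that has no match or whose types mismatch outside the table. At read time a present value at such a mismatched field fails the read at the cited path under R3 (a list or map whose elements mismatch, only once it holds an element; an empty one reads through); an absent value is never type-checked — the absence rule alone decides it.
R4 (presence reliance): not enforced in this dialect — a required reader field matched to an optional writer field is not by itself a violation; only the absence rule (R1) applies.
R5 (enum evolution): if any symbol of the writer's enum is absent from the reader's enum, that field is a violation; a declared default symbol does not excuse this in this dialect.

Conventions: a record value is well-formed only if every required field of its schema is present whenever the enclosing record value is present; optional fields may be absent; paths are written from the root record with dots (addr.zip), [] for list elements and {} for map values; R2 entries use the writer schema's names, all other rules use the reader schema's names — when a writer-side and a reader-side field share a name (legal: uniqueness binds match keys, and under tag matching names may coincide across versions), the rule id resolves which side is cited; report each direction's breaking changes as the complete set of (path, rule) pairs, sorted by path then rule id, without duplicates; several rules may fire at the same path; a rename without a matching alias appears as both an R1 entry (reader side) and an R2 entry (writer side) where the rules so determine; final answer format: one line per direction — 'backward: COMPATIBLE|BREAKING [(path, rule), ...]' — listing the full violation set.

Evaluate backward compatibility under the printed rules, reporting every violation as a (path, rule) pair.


the writer's type comes first in each User pair
backward analysis of User with v2 as reader and v1 as writer:
  tier <- tier (Role -> Role, writer required)
  meta <- meta (Audit -> Audit, writer required)
  checksum <- checksum (bytes -> float32, writer optional)
  archived: no writer match
  writer verified: unknown to reader
  meta.enabled <- meta.enabled (bool -> bool, writer required)
  meta.height <- meta.height (float64 -> float64, writer optional)
  meta.active <- meta.active (bool -> int32, writer optional)
  R3 fires at checksum
  R3 fires at meta.active
  R2 fires at verified
  => backward: BREAKING (3)
ruling out the remaining User differences:
  field enabled in record Audit: required changed to optional -> fires only in the forward direction of User, which is not asked here
  field height in record Audit: tag 1 changed to 25 -> fires no rule on User, leaving the asked answer as it is
  field tier in record User: required changed to optional -> fires no rule on User, leaving the asked answer as it is

backward: BREAKING [(checksum, R3), (meta.active, R3), (verified, R2)]
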